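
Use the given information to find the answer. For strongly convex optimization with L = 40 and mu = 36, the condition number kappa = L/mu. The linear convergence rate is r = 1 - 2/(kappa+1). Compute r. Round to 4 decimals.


Step 1: Compute the condition number.
kappa = L/mu = 40/36 = 1.1111
Step 2: Compute the convergence rate.
r = 1 - 2/(kappa + 1) = 1 - 2*mu/(L + mu) = (L - mu)/(L + mu) = 4/76 = 0.0526


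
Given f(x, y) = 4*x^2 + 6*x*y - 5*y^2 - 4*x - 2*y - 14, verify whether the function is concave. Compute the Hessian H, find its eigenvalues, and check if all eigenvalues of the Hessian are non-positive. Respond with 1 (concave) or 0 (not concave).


The Hessian of f(x,y) = 4*x^2 + 6*x*y - 5*y^2 - 4*x - 2*y - 14 is:
H = [[8, 6], [6, -10]]
Trace = 8 - 10 = -2
Determinant = 8*-10 - (6)^2 = -116
Discriminant = (-2)^2 - 4*-116 = 468.0
Eigenvalues: lambda_1 = -11.8167, lambda_2 = 9.8167
The function is not concave.

0


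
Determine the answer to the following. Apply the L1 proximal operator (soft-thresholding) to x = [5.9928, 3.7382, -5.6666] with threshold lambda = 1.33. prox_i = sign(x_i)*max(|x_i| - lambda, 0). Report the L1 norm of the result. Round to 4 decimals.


Soft-thresholding with lambda = 1.33:
prox(5.9928) = sign(5.9928)*max(|5.9928| - 1.33, 0) = 4.6628
prox(3.7382) = sign(3.7382)*max(|3.7382| - 1.33, 0) = 2.4082
prox(-5.6666) = sign(-5.6666)*max(|-5.6666| - 1.33, 0) = -4.3366
prox(x) = [4.6628, 2.4082, -4.3366]
||prox(x)||_1 = 4.6628 + 2.4082 + 4.3366 = 11.4076


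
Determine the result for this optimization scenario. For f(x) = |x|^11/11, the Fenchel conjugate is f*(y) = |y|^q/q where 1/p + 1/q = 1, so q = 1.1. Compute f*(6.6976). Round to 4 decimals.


The conjugate exponent q satisfies 1/p + 1/q = 1.
p = 11, so q = 11/(11 - 1) = 1.1
|y|^q = 6.6976^1.1 = 8.1005
f*(6.6976) = 8.1005 / 1.1 = 7.3641


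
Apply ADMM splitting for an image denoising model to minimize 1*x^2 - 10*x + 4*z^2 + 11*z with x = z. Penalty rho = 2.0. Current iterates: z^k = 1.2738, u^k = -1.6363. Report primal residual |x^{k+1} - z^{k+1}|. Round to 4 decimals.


ADMM iteration with rho = 2.0, z^k = 1.2738, u^k = -1.6363
Step 1: x-update.
Minimize 1*x^2 - 10*x + (2.0/2)*(x - 1.2738 - 1.6363)^2
FOC: (2*1 + 2.0)*x = 10 + 2.0*(1.2738 + 1.6363)
x^{k+1} = 3.9551
Step 2: z-update.
Minimize 4*z^2 + 11*z + (2.0/2)*(3.9551 - z - 1.6363)^2
FOC: (2*4 + 2.0)*z = -11 + 2.0*(3.9551 - 1.6363)
z^{k+1} = -0.6363
Step 3: u-update.
u^{k+1} = -1.6363 + 3.9551 + 0.6363 = 2.955
Step 4: Primal residual = |3.9551 + 0.6363| = 4.5913


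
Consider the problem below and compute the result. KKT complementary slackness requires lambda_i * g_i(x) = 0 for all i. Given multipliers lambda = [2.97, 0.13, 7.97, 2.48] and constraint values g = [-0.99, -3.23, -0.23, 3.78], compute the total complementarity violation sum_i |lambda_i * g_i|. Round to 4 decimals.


KKT complementary slackness check:
lambda_1 * g_1 = 2.97 * -0.99 = -2.9403
lambda_2 * g_2 = 0.13 * -3.23 = -0.4199
lambda_3 * g_3 = 7.97 * -0.23 = -1.8331
lambda_4 * g_4 = 2.48 * 3.78 = 9.3744
Total violation = 2.9403 + 0.4199 + 1.8331 + 9.3744 = 14.5677


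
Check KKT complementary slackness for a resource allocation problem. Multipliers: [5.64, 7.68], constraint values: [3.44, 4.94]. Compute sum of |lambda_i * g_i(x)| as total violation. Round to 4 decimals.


KKT complementary slackness check:
lambda_1 * g_1 = 5.64 * 3.44 = 19.4016
lambda_2 * g_2 = 7.68 * 4.94 = 37.9392
Total violation = 19.4016 + 37.9392 = 57.3408


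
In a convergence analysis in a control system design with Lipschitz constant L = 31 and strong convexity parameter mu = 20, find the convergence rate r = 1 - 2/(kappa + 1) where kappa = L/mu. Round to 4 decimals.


Step 1: Compute the condition number.
kappa = L/mu = 31/20 = 1.55
Step 2: Compute the convergence rate.
r = 1 - 2/(kappa + 1) = 1 - 2*mu/(L + mu) = (L - mu)/(L + mu) = 11/51 = 0.2157


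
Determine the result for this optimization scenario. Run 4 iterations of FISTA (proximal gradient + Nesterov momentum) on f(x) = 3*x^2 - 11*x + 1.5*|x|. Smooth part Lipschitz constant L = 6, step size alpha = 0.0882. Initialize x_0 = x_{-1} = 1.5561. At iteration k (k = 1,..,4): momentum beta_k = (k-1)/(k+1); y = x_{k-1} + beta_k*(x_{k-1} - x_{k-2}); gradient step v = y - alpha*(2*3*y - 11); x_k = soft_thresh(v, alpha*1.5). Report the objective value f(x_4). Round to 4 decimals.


FISTA on f(x) = 3*x^2 - 11*x + 1.5*|x|
L = 6, alpha = 0.0882
Iteration 1: beta = 0.0, y = 1.5561 + 0.0*(1.5561 - 1.5561) = 1.5561
  grad(y) = -1.6634, v = y - alpha*grad = 1.7028
  prox(v) = soft_thresh(1.7028, 0.1323) = 1.5705
Iteration 2: beta = 0.3333, y = 1.5705 + 0.3333*(1.5705 - 1.5561) = 1.5753
  grad(y) = -1.5481, v = y - alpha*grad = 1.7119
  prox(v) = soft_thresh(1.7119, 0.1323) = 1.5796
Iteration 3: beta = 0.5, y = 1.5796 + 0.5*(1.5796 - 1.5705) = 1.5841
  grad(y) = -1.4955, v = y - alpha*grad = 1.716
  prox(v) = soft_thresh(1.716, 0.1323) = 1.5837
Iteration 4: beta = 0.6, y = 1.5837 + 0.6*(1.5837 - 1.5796) = 1.5862
  grad(y) = -1.483, v = y - alpha*grad = 1.717
  prox(v) = soft_thresh(1.717, 0.1323) = 1.5847
f(x_4) = 3*1.5847^2 - 11*1.5847 + 1.5*|1.5847| = -7.5208


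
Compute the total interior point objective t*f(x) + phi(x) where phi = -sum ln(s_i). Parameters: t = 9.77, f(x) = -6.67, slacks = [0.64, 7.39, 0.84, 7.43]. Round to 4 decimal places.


Step 1: Compute log-barrier.
ln values: [-0.4463, 2.0001, -0.1744, 2.0055]
phi = -(-0.4463 + 2.0001 - 0.1744 + 2.0055) = -3.385
Step 2: Compute augmented objective.
t*f(x) = 9.77*-6.67 = -65.1659
Total = -65.1659 - 3.385 = -68.5509


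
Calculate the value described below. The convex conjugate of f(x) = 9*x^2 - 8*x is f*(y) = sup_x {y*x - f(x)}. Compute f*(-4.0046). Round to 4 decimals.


f*(y) = sup_x {y*x - a*x^2 - b*x} = sup_x {(y-b)*x - a*x^2}
FOC: (y - b) - 2a*x = 0 => x* = (y - b)/(2a)
x* = (-4.0046 + 8)/(2*9) = 0.222
f*(-4.0046) = (y-b)^2/(4a) = (-4.0046 + 8)^2/(4*9)
= 15.9632/36 = 0.4434


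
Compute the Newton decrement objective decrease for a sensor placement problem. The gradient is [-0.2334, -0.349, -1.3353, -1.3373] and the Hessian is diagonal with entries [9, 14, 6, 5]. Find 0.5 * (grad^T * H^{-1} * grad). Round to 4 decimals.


Step 1: H is diagonal, so H^(-1) * g = [-0.0259, -0.0249, -0.2226, -0.2675].
Step 2: g^T H^(-1) g = sum_i g_i^2 / H_ii
  = (-0.2334)^2/9 + (-0.349)^2/14 + (-1.3353)^2/6 + (-1.3373)^2/5
  = 0.0061 + 0.0087 + 0.2972 + 0.3577 = 0.6696
Step 3: Objective decrease = 0.5 * g^T H^(-1) g = 0.3348


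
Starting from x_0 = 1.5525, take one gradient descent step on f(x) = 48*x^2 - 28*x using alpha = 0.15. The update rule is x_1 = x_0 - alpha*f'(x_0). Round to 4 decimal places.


We compute the gradient at x_0 and apply the update.
f'(x) = 96*x - 28
f'(1.5525) = 96*1.5525 - 28 = 121.04
x_1 = 1.5525 - 0.15*121.04 = -16.6035


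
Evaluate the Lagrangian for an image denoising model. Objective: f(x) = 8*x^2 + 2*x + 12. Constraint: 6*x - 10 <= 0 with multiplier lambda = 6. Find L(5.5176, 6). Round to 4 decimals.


Step 1: Evaluate f(x).
f(5.5176) = 8*5.5176^2 + 2*5.5176 + 12 = 266.5865
Step 2: Evaluate g(x).
g(5.5176) = 6*5.5176 - 10 = 23.1056
Step 3: Compute Lagrangian.
L = 266.5865 + 6*23.1056 = 405.2201


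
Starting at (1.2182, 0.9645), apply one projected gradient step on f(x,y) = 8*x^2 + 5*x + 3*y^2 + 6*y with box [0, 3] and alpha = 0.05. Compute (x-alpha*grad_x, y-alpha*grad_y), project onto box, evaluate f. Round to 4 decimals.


Step 1: Compute gradient at (1.2182, 0.9645).
grad_x = 2*8*1.2182 + 5 = 24.4912
grad_y = 2*3*0.9645 + 6 = 11.787
Step 2: Gradient step.
x_raw = 1.2182 - 0.05*24.4912 = -0.0064
y_raw = 0.9645 - 0.05*11.787 = 0.3752
Step 3: Project onto [0, 3].
x_proj = clip(-0.0064) = 0.0
y_proj = clip(0.3752) = 0.3752
Step 4: Evaluate f.
f(0.0, 0.3752) = 2.6731


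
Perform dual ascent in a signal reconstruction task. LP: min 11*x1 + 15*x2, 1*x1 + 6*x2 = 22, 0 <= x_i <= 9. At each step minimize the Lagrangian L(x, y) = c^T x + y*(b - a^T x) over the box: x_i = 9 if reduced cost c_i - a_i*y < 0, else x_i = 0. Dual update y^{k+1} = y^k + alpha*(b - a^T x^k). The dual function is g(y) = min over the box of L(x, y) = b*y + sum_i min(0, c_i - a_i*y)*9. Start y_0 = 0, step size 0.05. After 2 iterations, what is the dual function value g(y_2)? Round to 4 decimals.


Dual ascent for LP: min 11*x1 + 15*x2, 1*x1 + 6*x2 = 22, 0 <= x_i <= 9
Step 1: y^k = 0.0, reduced costs: (11.0, 15.0)
  x^k = (0.0, 0.0), subgradient = b - a^T x = 22.0
  y^{k+1} = 0.0 + 0.05*22.0 = 1.1
Step 2: y^k = 1.1, reduced costs: (9.9, 8.4)
  x^k = (0.0, 0.0), subgradient = b - a^T x = 22.0
  y^{k+1} = 1.1 + 0.05*22.0 = 2.2
Dual objective at y_2 = 2.2: reduced costs (8.8, 1.8), box minimizer x = (0.0, 0.0)
g(y_2) = b*y + (c1 - a1*y)*x1 + (c2 - a2*y)*x2 = 22*2.2 + 8.8*0.0 + 1.8*0.0 = 48.4 + 0.0 + 0.0 = 48.4


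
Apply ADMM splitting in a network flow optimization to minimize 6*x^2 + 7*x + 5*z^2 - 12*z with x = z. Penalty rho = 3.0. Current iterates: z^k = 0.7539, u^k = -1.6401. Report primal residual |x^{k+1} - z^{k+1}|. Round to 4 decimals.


ADMM iteration with rho = 3.0, z^k = 0.7539, u^k = -1.6401
Step 1: x-update.
Minimize 6*x^2 + 7*x + (3.0/2)*(x - 0.7539 - 1.6401)^2
FOC: (2*6 + 3.0)*x = -7 + 3.0*(0.7539 + 1.6401)
x^{k+1} = 0.0121
Step 2: z-update.
Minimize 5*z^2 - 12*z + (3.0/2)*(0.0121 - z - 1.6401)^2
FOC: (2*5 + 3.0)*z = 12 + 3.0*(0.0121 - 1.6401)
z^{k+1} = 0.5474
Step 3: u-update.
u^{k+1} = -1.6401 + 0.0121 - 0.5474 = -2.1754
Step 4: Primal residual = |0.0121 - 0.5474| = 0.5353


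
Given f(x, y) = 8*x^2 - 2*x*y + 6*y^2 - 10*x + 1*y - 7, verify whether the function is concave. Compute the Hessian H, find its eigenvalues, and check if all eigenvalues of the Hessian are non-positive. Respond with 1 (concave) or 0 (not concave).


The Hessian of f(x,y) = 8*x^2 - 2*x*y + 6*y^2 - 10*x + 1*y - 7 is:
H = [[16, -2], [-2, 12]]
Trace = 16 + 12 = 28
Determinant = 16*12 - (-2)^2 = 188
Discriminant = (28)^2 - 4*188 = 32.0
Eigenvalues: lambda_1 = 11.1716, lambda_2 = 16.8284
The function is not concave.

0


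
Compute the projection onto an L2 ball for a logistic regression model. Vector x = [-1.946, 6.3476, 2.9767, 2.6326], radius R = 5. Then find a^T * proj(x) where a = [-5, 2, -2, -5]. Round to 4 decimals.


Step 1: Compute ||x|| (intermediates to 6 decimals).
||x|| = sqrt((-1.946)^2 + 6.3476^2 + 2.9767^2 + 2.6326^2) = 7.737588
Step 2: Project.
Since ||x|| > R, scale = R/||x|| = 5/7.737588 = 0.646196, proj(x) = scale * x
proj(x) = [-1.257497, 4.101794, 1.923532, 1.701176]
Step 3: Dot product.
a^T * proj(x) = -5*(-1.257497) + 2*4.101794 - 2*1.923532 - 5*1.701176 = 2.1381


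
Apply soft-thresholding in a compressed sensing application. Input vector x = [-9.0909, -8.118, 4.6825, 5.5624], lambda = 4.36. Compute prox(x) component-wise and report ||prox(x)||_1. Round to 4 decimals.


Soft-thresholding with lambda = 4.36:
prox(-9.0909) = sign(-9.0909)*max(|-9.0909| - 4.36, 0) = -4.7309
prox(-8.118) = sign(-8.118)*max(|-8.118| - 4.36, 0) = -3.758
prox(4.6825) = sign(4.6825)*max(|4.6825| - 4.36, 0) = 0.3225
prox(5.5624) = sign(5.5624)*max(|5.5624| - 4.36, 0) = 1.2024
prox(x) = [-4.7309, -3.758, 0.3225, 1.2024]
||prox(x)||_1 = 4.7309 + 3.758 + 0.3225 + 1.2024 = 10.0138


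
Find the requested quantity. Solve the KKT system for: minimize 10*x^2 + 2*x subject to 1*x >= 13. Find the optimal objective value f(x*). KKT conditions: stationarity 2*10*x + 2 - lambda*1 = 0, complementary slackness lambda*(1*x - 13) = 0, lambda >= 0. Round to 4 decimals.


Step 1: Try lambda = 0 (constraint inactive).
x_unc = -2/(2*10) = -0.1
Check: 1*-0.1 = -0.1 < 13 -- violated!
Step 2: Constraint must be active: 1*x = 13
x* = 13/1 = 13.0
lambda = (2*10*13.0 + 2)/1 = 262.0
Step 3: Compute optimal value.
f(x*) = 10*13.0^2 + 2*13.0 = 1716.0


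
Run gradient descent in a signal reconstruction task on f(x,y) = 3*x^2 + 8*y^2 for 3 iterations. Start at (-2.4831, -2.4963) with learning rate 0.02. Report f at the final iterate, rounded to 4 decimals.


Gradient descent on f(x,y) = 3*x^2 + 8*y^2.
Starting point: (-2.4831, -2.4963), alpha = 0.02
Step 1: grad_x = 2*3*-2.4831 = -14.8986, grad_y = 2*8*-2.4963 = -39.9408
  x_1 = -2.4831 - 0.02*-14.8986 = -2.1851
  y_1 = -2.4963 - 0.02*-39.9408 = -1.6975
Step 2: grad_x = 2*3*-2.1851 = -13.1108, grad_y = 2*8*-1.6975 = -27.1597
  x_2 = -2.1851 - 0.02*-13.1108 = -1.9229
  y_2 = -1.6975 - 0.02*-27.1597 = -1.1543
Step 3: grad_x = 2*3*-1.9229 = -11.5375, grad_y = 2*8*-1.1543 = -18.4686
  x_3 = -1.9229 - 0.02*-11.5375 = -1.6922
  y_3 = -1.1543 - 0.02*-18.4686 = -0.7849
f(-1.6922, -0.7849) = 3*(-1.6922)^2 + 8*(-0.7849)^2 = 13.519


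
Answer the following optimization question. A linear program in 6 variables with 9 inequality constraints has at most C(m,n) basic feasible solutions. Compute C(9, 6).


Each vertex corresponds to some choice of n active constraints out of m, so the number of vertices is at most C(m, n) = m! / (n!(m-n)!).
m = 9, n = 6
Numerator: 9 * 8 * 7 * 6 * 5 * 4
Denominator: 6! = 720
C(9, 6) = 84


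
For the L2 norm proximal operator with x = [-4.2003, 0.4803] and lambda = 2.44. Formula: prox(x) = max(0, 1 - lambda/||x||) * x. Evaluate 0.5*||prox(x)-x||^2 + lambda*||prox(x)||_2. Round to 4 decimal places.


Step 1: Compute ||x||.
||x|| = 4.2277
Step 2: Compute scaling factor.
scale = max(0, 1 - 2.44/4.2277) = 0.4229
Step 3: prox(x) = [-1.7761, 0.2031]
||prox(x)|| = 1.7877
Step 4: Proximal objective.
0.5*||prox-x||^2 = 2.9768
lambda*||prox|| = 4.362
Total = 7.3387


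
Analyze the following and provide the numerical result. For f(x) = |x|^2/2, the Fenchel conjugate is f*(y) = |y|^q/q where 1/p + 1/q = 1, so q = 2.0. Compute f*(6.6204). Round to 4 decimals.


The conjugate exponent q satisfies 1/p + 1/q = 1.
p = 2, so q = 2/(2 - 1) = 2.0
|y|^q = 6.6204^2.0 = 43.8297
f*(6.6204) = 43.8297 / 2.0 = 21.9148


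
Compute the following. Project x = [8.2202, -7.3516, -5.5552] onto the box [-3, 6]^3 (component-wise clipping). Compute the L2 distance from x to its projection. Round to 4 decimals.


Project each component onto [-3, 6].
clip(8.2202) = 6.0, clip(-7.3516) = -3.0, clip(-5.5552) = -3.0
Projection = [6.0, -3.0, -3.0]
Squared diffs: [4.9293, 18.9364, 6.529]
Distance = sqrt(30.3947) = 5.5131


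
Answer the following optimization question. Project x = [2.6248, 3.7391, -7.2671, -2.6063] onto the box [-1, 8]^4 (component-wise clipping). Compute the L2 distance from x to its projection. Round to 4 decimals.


Project each component onto [-1, 8].
clip(2.6248) = 2.6248, clip(3.7391) = 3.7391, clip(-7.2671) = -1.0, clip(-2.6063) = -1.0
Projection = [2.6248, 3.7391, -1.0, -1.0]
Squared diffs: [0.0, 0.0, 39.2765, 2.5802]
Distance = sqrt(41.8567) = 6.4697


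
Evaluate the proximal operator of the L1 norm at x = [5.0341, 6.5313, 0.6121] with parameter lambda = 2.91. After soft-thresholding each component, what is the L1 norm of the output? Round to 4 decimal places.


Soft-thresholding with lambda = 2.91:
prox(5.0341) = sign(5.0341)*max(|5.0341| - 2.91, 0) = 2.1241
prox(6.5313) = sign(6.5313)*max(|6.5313| - 2.91, 0) = 3.6213
prox(0.6121) = sign(0.6121)*max(|0.6121| - 2.91, 0) = 0.0
prox(x) = [2.1241, 3.6213, 0.0]
||prox(x)||_1 = 2.1241 + 3.6213 + 0.0 = 5.7454


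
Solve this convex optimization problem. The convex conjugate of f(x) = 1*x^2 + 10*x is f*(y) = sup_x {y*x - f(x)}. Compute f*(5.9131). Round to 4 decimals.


f*(y) = sup_x {y*x - a*x^2 - b*x} = sup_x {(y-b)*x - a*x^2}
FOC: (y - b) - 2a*x = 0 => x* = (y - b)/(2a)
x* = (5.9131 - 10)/(2*1) = -2.0435
f*(5.9131) = (y-b)^2/(4a) = (5.9131 - 10)^2/(4*1)
= 16.7028/4 = 4.1757


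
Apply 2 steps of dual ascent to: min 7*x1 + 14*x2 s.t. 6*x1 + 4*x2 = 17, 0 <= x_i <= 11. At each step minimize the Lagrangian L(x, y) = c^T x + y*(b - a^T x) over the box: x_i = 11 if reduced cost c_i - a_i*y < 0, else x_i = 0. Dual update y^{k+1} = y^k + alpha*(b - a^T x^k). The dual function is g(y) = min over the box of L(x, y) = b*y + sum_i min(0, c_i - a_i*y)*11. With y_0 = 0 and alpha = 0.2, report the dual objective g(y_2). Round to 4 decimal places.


Dual ascent for LP: min 7*x1 + 14*x2, 6*x1 + 4*x2 = 17, 0 <= x_i <= 11
Step 1: y^k = 0.0, reduced costs: (7.0, 14.0)
  x^k = (0.0, 0.0), subgradient = b - a^T x = 17.0
  y^{k+1} = 0.0 + 0.2*17.0 = 3.4
Step 2: y^k = 3.4, reduced costs: (-13.4, 0.4)
  x^k = (11.0, 0.0), subgradient = b - a^T x = -49.0
  y^{k+1} = 3.4 + 0.2*-49.0 = -6.4
Dual objective at y_2 = -6.4: reduced costs (45.4, 39.6), box minimizer x = (0.0, 0.0)
g(y_2) = b*y + (c1 - a1*y)*x1 + (c2 - a2*y)*x2 = 17*(-6.4) + 45.4*0.0 + 39.6*0.0 = -108.8 + 0.0 + 0.0 = -108.8


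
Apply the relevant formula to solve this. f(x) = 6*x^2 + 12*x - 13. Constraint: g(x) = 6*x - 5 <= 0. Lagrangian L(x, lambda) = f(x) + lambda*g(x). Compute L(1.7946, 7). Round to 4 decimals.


Step 1: Evaluate f(x).
f(1.7946) = 6*1.7946^2 + 12*1.7946 - 13 = 27.8587
Step 2: Evaluate g(x).
g(1.7946) = 6*1.7946 - 5 = 5.7676
Step 3: Compute Lagrangian.
L = 27.8587 + 7*5.7676 = 68.2319


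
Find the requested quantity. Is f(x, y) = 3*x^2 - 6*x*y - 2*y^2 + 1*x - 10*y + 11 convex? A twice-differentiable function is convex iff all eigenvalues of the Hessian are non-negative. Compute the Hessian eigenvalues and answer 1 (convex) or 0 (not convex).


The Hessian of f(x,y) = 3*x^2 - 6*x*y - 2*y^2 + 1*x - 10*y + 11 is:
H = [[6, -6], [-6, -4]]
Trace = 6 - 4 = 2
Determinant = 6*-4 - (-6)^2 = -60
Discriminant = (2)^2 - 4*-60 = 244.0
Eigenvalues: lambda_1 = -6.8102, lambda_2 = 8.8102
The function is not convex.

0


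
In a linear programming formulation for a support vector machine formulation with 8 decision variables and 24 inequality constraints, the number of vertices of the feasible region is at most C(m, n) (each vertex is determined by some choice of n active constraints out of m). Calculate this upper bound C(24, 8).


Each vertex corresponds to some choice of n active constraints out of m, so the number of vertices is at most C(m, n) = m! / (n!(m-n)!).
m = 24, n = 8
Numerator: 24 * 23 * 22 * 21 * 20 * 19 * 18 * 17
Denominator: 8! = 40320
C(24, 8) = 735471


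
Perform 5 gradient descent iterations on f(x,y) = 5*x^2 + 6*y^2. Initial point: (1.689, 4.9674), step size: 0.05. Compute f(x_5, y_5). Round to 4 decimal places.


Gradient descent on f(x,y) = 5*x^2 + 6*y^2.
Starting point: (1.689, 4.9674), alpha = 0.05
Step 1: grad_x = 2*5*1.689 = 16.89, grad_y = 2*6*4.9674 = 59.6088
  x_1 = 1.689 - 0.05*16.89 = 0.8445
  y_1 = 4.9674 - 0.05*59.6088 = 1.987
Step 2: grad_x = 2*5*0.8445 = 8.445, grad_y = 2*6*1.987 = 23.8435
  x_2 = 0.8445 - 0.05*8.445 = 0.4223
  y_2 = 1.987 - 0.05*23.8435 = 0.7948
Step 3: grad_x = 2*5*0.4223 = 4.2225, grad_y = 2*6*0.7948 = 9.5374
  x_3 = 0.4223 - 0.05*4.2225 = 0.2111
  y_3 = 0.7948 - 0.05*9.5374 = 0.3179
Step 4: grad_x = 2*5*0.2111 = 2.1113, grad_y = 2*6*0.3179 = 3.815
  x_4 = 0.2111 - 0.05*2.1113 = 0.1056
  y_4 = 0.3179 - 0.05*3.815 = 0.1272
Step 5: grad_x = 2*5*0.1056 = 1.0556, grad_y = 2*6*0.1272 = 1.526
  x_5 = 0.1056 - 0.05*1.0556 = 0.0528
  y_5 = 0.1272 - 0.05*1.526 = 0.0509
f(0.0528, 0.0509) = 5*0.0528^2 + 6*0.0509^2 = 0.0295


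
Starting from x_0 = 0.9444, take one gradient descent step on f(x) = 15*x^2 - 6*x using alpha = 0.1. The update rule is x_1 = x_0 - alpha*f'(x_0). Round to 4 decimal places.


We compute the gradient at x_0 and apply the update.
f'(x) = 30*x - 6
f'(0.9444) = 30*0.9444 - 6 = 22.332
x_1 = 0.9444 - 0.1*22.332 = -1.2888


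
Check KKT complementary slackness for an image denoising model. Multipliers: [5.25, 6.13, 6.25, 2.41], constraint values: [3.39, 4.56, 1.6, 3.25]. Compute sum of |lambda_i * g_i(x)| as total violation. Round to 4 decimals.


KKT complementary slackness check:
lambda_1 * g_1 = 5.25 * 3.39 = 17.7975
lambda_2 * g_2 = 6.13 * 4.56 = 27.9528
lambda_3 * g_3 = 6.25 * 1.6 = 10.0
lambda_4 * g_4 = 2.41 * 3.25 = 7.8325
Total violation = 17.7975 + 27.9528 + 10.0 + 7.8325 = 63.5828


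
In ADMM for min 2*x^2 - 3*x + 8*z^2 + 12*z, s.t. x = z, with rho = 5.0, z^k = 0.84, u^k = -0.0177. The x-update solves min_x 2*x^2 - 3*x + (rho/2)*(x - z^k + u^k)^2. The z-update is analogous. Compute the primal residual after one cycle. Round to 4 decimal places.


ADMM iteration with rho = 5.0, z^k = 0.84, u^k = -0.0177
Step 1: x-update.
Minimize 2*x^2 - 3*x + (5.0/2)*(x - 0.84 - 0.0177)^2
FOC: (2*2 + 5.0)*x = 3 + 5.0*(0.84 + 0.0177)
x^{k+1} = 0.8098
Step 2: z-update.
Minimize 8*z^2 + 12*z + (5.0/2)*(0.8098 - z - 0.0177)^2
FOC: (2*8 + 5.0)*z = -12 + 5.0*(0.8098 - 0.0177)
z^{k+1} = -0.3828
Step 3: u-update.
u^{k+1} = -0.0177 + 0.8098 + 0.3828 = 1.175
Step 4: Primal residual = |0.8098 + 0.3828| = 1.1927


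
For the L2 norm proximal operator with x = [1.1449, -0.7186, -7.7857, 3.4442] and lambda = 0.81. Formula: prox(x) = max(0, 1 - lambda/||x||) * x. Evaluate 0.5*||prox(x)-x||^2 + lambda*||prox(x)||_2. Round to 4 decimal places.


Step 1: Compute ||x||.
||x|| = 8.6201
Step 2: Compute scaling factor.
scale = max(0, 1 - 0.81/8.6201) = 0.906
Step 3: prox(x) = [1.0373, -0.6511, -7.0541, 3.1206]
||prox(x)|| = 7.8101
Step 4: Proximal objective.
0.5*||prox-x||^2 = 0.3281
lambda*||prox|| = 6.3262
Total = 6.6543


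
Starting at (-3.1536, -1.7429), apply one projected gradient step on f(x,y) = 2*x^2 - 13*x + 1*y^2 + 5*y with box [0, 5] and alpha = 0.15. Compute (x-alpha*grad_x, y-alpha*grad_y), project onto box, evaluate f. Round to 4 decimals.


Step 1: Compute gradient at (-3.1536, -1.7429).
grad_x = 2*2*-3.1536 - 13 = -25.6144
grad_y = 2*1*-1.7429 + 5 = 1.5142
Step 2: Gradient step.
x_raw = -3.1536 - 0.15*-25.6144 = 0.6886
y_raw = -1.7429 - 0.15*1.5142 = -1.97
Step 3: Project onto [0, 5].
x_proj = clip(0.6886) = 0.6886
y_proj = clip(-1.97) = 0.0
Step 4: Evaluate f.
f(0.6886, 0.0) = -8.0031


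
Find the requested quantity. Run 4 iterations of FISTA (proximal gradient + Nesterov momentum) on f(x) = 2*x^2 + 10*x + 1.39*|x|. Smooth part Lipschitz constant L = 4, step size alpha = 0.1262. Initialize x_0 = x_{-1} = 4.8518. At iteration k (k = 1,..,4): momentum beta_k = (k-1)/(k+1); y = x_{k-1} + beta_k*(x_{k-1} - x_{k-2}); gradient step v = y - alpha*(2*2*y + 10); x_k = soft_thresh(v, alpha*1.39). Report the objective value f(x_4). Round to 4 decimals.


FISTA on f(x) = 2*x^2 + 10*x + 1.39*|x|
L = 4, alpha = 0.1262
Iteration 1: beta = 0.0, y = 4.8518 + 0.0*(4.8518 - 4.8518) = 4.8518
  grad(y) = 29.4072, v = y - alpha*grad = 1.1406
  prox(v) = soft_thresh(1.1406, 0.1754) = 0.9652
Iteration 2: beta = 0.3333, y = 0.9652 + 0.3333*(0.9652 - 4.8518) = -0.3303
  grad(y) = 8.6786, v = y - alpha*grad = -1.4256
  prox(v) = soft_thresh(-1.4256, 0.1754) = -1.2502
Iteration 3: beta = 0.5, y = -1.2502 + 0.5*(-1.2502 - 0.9652) = -2.3578
  grad(y) = 0.5686, v = y - alpha*grad = -2.4296
  prox(v) = soft_thresh(-2.4296, 0.1754) = -2.2542
Iteration 4: beta = 0.6, y = -2.2542 + 0.6*(-2.2542 + 1.2502) = -2.8566
  grad(y) = -1.4264, v = y - alpha*grad = -2.6766
  prox(v) = soft_thresh(-2.6766, 0.1754) = -2.5012
f(x_4) = 2*(-2.5012)^2 + 10*(-2.5012) + 1.39*|-2.5012| = -9.0234


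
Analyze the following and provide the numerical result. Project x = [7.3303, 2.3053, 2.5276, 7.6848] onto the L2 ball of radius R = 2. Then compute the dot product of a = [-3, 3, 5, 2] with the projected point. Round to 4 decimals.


Step 1: Compute ||x|| (intermediates to 6 decimals).
||x|| = sqrt(7.3303^2 + 2.3053^2 + 2.5276^2 + 7.6848^2) = 11.157626
Step 2: Project.
Since ||x|| > R, scale = R/||x|| = 2/11.157626 = 0.17925, proj(x) = scale * x
proj(x) = [1.313956, 0.413225, 0.453072, 1.3775]
Step 3: Dot product.
a^T * proj(x) = -3*1.313956 + 3*0.413225 + 5*0.453072 + 2*1.3775 = 2.3182


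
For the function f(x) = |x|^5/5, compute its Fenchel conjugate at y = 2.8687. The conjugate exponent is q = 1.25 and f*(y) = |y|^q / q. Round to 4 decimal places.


The conjugate exponent q satisfies 1/p + 1/q = 1.
p = 5, so q = 5/(5 - 1) = 1.25
|y|^q = 2.8687^1.25 = 3.7334
f*(2.8687) = 3.7334 / 1.25 = 2.9867


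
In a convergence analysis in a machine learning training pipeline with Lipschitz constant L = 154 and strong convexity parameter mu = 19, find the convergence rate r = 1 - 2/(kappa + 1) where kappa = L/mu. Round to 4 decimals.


Step 1: Compute the condition number.
kappa = L/mu = 154/19 = 8.1053
Step 2: Compute the convergence rate.
r = 1 - 2/(kappa + 1) = 1 - 2*mu/(L + mu) = (L - mu)/(L + mu) = 135/173 = 0.7803


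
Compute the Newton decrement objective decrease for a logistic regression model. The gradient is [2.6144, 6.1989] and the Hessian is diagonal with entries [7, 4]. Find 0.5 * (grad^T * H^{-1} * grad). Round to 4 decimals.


Step 1: H is diagonal, so H^(-1) * g = [0.3735, 1.5497].
Step 2: g^T H^(-1) g = sum_i g_i^2 / H_ii
  = (2.6144)^2/7 + (6.1989)^2/4
  = 0.9764 + 9.6066 = 10.583
Step 3: Objective decrease = 0.5 * g^T H^(-1) g = 5.2915


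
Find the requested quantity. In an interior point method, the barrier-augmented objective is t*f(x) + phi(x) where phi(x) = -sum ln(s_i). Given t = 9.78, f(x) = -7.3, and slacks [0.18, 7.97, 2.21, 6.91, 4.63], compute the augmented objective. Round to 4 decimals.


Step 1: Compute log-barrier.
ln values: [-1.7148, 2.0757, 0.793, 1.933, 1.5326]
phi = -(-1.7148 + 2.0757 + 0.793 + 1.933 + 1.5326) = -4.6194
Step 2: Compute augmented objective.
t*f(x) = 9.78*-7.3 = -71.394
Total = -71.394 - 4.6194 = -76.0134


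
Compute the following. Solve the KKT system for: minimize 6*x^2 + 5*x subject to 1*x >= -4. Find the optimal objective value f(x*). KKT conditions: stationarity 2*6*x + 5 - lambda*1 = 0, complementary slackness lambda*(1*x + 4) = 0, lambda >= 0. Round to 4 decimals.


Step 1: Try lambda = 0 (constraint inactive).
Stationarity: 2*6*x + 5 = 0
x* = -5/(2*6) = -5/12 = -0.4167 (rounded; the exact value -5/12 is used below)
Check constraint: 1*-0.4167 = -0.4167 >= -4 -- satisfied.
Step 2: Compute optimal value.
f(x*) = 6*(-5/12)^2 + 5*(-5/12) = -1.0417


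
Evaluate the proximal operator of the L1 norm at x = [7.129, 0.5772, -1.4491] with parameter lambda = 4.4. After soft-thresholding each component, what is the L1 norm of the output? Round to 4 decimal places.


Soft-thresholding with lambda = 4.4:
prox(7.129) = sign(7.129)*max(|7.129| - 4.4, 0) = 2.729
prox(0.5772) = sign(0.5772)*max(|0.5772| - 4.4, 0) = 0.0
prox(-1.4491) = sign(-1.4491)*max(|-1.4491| - 4.4, 0) = 0.0
prox(x) = [2.729, 0.0, 0.0]
||prox(x)||_1 = 2.729 + 0.0 + 0.0 = 2.729


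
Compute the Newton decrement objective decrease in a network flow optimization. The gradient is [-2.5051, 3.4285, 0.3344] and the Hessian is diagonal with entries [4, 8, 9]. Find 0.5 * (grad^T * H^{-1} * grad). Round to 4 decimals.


Step 1: H is diagonal, so H^(-1) * g = [-0.6263, 0.4286, 0.0372].
Step 2: g^T H^(-1) g = sum_i g_i^2 / H_ii
  = (-2.5051)^2/4 + (3.4285)^2/8 + (0.3344)^2/9
  = 1.5689 + 1.4693 + 0.0124 = 3.0506
Step 3: Objective decrease = 0.5 * g^T H^(-1) g = 1.5253


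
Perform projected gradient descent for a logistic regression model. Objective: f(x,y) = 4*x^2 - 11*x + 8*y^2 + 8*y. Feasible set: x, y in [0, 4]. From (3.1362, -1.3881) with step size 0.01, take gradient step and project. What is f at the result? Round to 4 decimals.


Step 1: Compute gradient at (3.1362, -1.3881).
grad_x = 2*4*3.1362 - 11 = 14.0896
grad_y = 2*8*-1.3881 + 8 = -14.2096
Step 2: Gradient step.
x_raw = 3.1362 - 0.01*14.0896 = 2.9953
y_raw = -1.3881 - 0.01*-14.2096 = -1.246
Step 3: Project onto [0, 4].
x_proj = clip(2.9953) = 2.9953
y_proj = clip(-1.246) = 0.0
Step 4: Evaluate f.
f(2.9953, 0.0) = 2.939


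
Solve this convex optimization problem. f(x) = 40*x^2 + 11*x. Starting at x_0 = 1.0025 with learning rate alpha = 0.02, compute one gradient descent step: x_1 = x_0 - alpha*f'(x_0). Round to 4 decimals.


We compute the gradient at x_0 and apply the update.
f'(x) = 80*x + 11
f'(1.0025) = 80*1.0025 + 11 = 91.2
x_1 = 1.0025 - 0.02*91.2 = -0.8215


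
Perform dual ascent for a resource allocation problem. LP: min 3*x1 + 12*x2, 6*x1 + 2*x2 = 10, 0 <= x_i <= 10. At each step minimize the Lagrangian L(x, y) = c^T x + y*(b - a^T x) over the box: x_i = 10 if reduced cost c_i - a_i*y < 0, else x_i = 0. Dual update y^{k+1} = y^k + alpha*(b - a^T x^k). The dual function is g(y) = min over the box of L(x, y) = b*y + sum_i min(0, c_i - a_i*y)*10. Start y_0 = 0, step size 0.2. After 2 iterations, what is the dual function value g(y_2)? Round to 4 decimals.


Dual ascent for LP: min 3*x1 + 12*x2, 6*x1 + 2*x2 = 10, 0 <= x_i <= 10
Step 1: y^k = 0.0, reduced costs: (3.0, 12.0)
  x^k = (0.0, 0.0), subgradient = b - a^T x = 10.0
  y^{k+1} = 0.0 + 0.2*10.0 = 2.0
Step 2: y^k = 2.0, reduced costs: (-9.0, 8.0)
  x^k = (10.0, 0.0), subgradient = b - a^T x = -50.0
  y^{k+1} = 2.0 + 0.2*-50.0 = -8.0
Dual objective at y_2 = -8.0: reduced costs (51.0, 28.0), box minimizer x = (0.0, 0.0)
g(y_2) = b*y + (c1 - a1*y)*x1 + (c2 - a2*y)*x2 = 10*(-8.0) + 51.0*0.0 + 28.0*0.0 = -80.0 + 0.0 + 0.0 = -80.0


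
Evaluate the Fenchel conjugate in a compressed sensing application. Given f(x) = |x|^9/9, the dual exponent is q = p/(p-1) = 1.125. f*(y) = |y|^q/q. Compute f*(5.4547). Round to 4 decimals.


The conjugate exponent q satisfies 1/p + 1/q = 1.
p = 9, so q = 9/(9 - 1) = 1.125
|y|^q = 5.4547^1.125 = 6.7432
f*(5.4547) = 6.7432 / 1.125 = 5.994


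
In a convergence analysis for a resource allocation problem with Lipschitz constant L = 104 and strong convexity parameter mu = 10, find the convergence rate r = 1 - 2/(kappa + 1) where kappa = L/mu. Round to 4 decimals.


Step 1: Compute the condition number.
kappa = L/mu = 104/10 = 10.4
Step 2: Compute the convergence rate.
r = 1 - 2/(kappa + 1) = 1 - 2*mu/(L + mu) = (L - mu)/(L + mu) = 94/114 = 0.8246


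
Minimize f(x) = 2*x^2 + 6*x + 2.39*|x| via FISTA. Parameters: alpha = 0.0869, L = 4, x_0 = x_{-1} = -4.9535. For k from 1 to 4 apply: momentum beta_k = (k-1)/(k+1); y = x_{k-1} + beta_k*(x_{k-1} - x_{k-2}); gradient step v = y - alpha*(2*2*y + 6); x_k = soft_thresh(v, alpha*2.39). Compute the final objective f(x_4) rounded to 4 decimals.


FISTA on f(x) = 2*x^2 + 6*x + 2.39*|x|
L = 4, alpha = 0.0869
Iteration 1: beta = 0.0, y = -4.9535 + 0.0*(-4.9535 + 4.9535) = -4.9535
  grad(y) = -13.814, v = y - alpha*grad = -3.7531
  prox(v) = soft_thresh(-3.7531, 0.2077) = -3.5454
Iteration 2: beta = 0.3333, y = -3.5454 + 0.3333*(-3.5454 + 4.9535) = -3.076
  grad(y) = -6.304, v = y - alpha*grad = -2.5282
  prox(v) = soft_thresh(-2.5282, 0.2077) = -2.3205
Iteration 3: beta = 0.5, y = -2.3205 + 0.5*(-2.3205 + 3.5454) = -1.708
  grad(y) = -0.8322, v = y - alpha*grad = -1.6357
  prox(v) = soft_thresh(-1.6357, 0.2077) = -1.428
Iteration 4: beta = 0.6, y = -1.428 + 0.6*(-1.428 + 2.3205) = -0.8926
  grad(y) = 2.4297, v = y - alpha*grad = -1.1037
  prox(v) = soft_thresh(-1.1037, 0.2077) = -0.896
f(x_4) = 2*(-0.896)^2 + 6*(-0.896) + 2.39*|-0.896| = -1.6289


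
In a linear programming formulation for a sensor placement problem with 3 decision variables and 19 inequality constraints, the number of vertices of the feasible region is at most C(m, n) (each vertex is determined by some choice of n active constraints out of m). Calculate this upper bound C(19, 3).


Each vertex corresponds to some choice of n active constraints out of m, so the number of vertices is at most C(m, n) = m! / (n!(m-n)!).
m = 19, n = 3
Numerator: 19 * 18 * 17
Denominator: 3! = 6
C(19, 3) = 969


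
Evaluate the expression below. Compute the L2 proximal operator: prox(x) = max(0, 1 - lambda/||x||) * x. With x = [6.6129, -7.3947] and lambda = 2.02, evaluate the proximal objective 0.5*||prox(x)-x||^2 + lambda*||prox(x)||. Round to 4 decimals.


Step 1: Compute ||x||.
||x|| = 9.9203
Step 2: Compute scaling factor.
scale = max(0, 1 - 2.02/9.9203) = 0.7964
Step 3: prox(x) = [5.2664, -5.889]
||prox(x)|| = 7.9003
Step 4: Proximal objective.
0.5*||prox-x||^2 = 2.0402
lambda*||prox|| = 15.9586
Total = 17.9988


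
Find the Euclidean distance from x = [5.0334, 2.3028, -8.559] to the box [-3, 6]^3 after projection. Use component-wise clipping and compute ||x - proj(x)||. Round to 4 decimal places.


Project each component onto [-3, 6].
clip(5.0334) = 5.0334, clip(2.3028) = 2.3028, clip(-8.559) = -3.0
Projection = [5.0334, 2.3028, -3.0]
Squared diffs: [0.0, 0.0, 30.9025]
Distance = sqrt(30.9025) = 5.559


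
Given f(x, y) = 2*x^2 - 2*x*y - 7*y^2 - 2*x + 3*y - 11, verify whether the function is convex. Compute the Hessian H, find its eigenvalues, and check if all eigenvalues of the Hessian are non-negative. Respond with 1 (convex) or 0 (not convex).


The Hessian of f(x,y) = 2*x^2 - 2*x*y - 7*y^2 - 2*x + 3*y - 11 is:
H = [[4, -2], [-2, -14]]
Trace = 4 - 14 = -10
Determinant = 4*-14 - (-2)^2 = -60
Discriminant = (-10)^2 - 4*-60 = 340.0
Eigenvalues: lambda_1 = -14.2195, lambda_2 = 4.2195
The function is not convex.

0


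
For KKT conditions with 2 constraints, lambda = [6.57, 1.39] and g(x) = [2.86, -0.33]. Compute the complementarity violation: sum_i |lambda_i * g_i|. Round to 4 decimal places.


KKT complementary slackness check:
lambda_1 * g_1 = 6.57 * 2.86 = 18.7902
lambda_2 * g_2 = 1.39 * -0.33 = -0.4587
Total violation = 18.7902 + 0.4587 = 19.2489


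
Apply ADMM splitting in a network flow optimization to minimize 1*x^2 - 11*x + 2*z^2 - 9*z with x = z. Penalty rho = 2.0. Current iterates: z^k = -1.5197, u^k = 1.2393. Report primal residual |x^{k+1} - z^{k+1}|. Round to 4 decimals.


ADMM iteration with rho = 2.0, z^k = -1.5197, u^k = 1.2393
Step 1: x-update.
Minimize 1*x^2 - 11*x + (2.0/2)*(x + 1.5197 + 1.2393)^2
FOC: (2*1 + 2.0)*x = 11 + 2.0*(-1.5197 - 1.2393)
x^{k+1} = 1.3705
Step 2: z-update.
Minimize 2*z^2 - 9*z + (2.0/2)*(1.3705 - z + 1.2393)^2
FOC: (2*2 + 2.0)*z = 9 + 2.0*(1.3705 + 1.2393)
z^{k+1} = 2.3699
Step 3: u-update.
u^{k+1} = 1.2393 + 1.3705 - 2.3699 = 0.2399
Step 4: Primal residual = |1.3705 - 2.3699| = 0.9994


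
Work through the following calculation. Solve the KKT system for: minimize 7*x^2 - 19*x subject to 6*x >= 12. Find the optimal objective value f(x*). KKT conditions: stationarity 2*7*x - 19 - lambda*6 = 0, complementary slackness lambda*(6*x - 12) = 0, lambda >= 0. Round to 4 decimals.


Step 1: Try lambda = 0 (constraint inactive).
x_unc = 19/(2*7) = 1.3571
Check: 6*1.3571 = 8.1426 < 12 -- violated!
Step 2: Constraint must be active: 6*x = 12
x* = 12/6 = 2.0
lambda = (2*7*2.0 - 19)/6 = 1.5
Step 3: Compute optimal value.
f(x*) = 7*2.0^2 - 19*2.0 = -10.0


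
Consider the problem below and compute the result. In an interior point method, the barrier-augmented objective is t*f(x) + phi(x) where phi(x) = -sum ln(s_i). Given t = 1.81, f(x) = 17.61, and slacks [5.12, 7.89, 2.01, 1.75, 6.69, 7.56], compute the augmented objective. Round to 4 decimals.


Step 1: Compute log-barrier.
ln values: [1.6332, 2.0656, 0.6981, 0.5596, 1.9006, 2.0229]
phi = -(1.6332 + 2.0656 + 0.6981 + 0.5596 + 1.9006 + 2.0229) = -8.88
Step 2: Compute augmented objective.
t*f(x) = 1.81*17.61 = 31.8741
Total = 31.8741 - 8.88 = 22.9941


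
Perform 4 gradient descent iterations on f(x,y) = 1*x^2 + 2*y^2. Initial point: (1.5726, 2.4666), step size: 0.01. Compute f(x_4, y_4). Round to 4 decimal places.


Gradient descent on f(x,y) = 1*x^2 + 2*y^2.
Starting point: (1.5726, 2.4666), alpha = 0.01
Step 1: grad_x = 2*1*1.5726 = 3.1452, grad_y = 2*2*2.4666 = 9.8664
  x_1 = 1.5726 - 0.01*3.1452 = 1.5411
  y_1 = 2.4666 - 0.01*9.8664 = 2.3679
Step 2: grad_x = 2*1*1.5411 = 3.0823, grad_y = 2*2*2.3679 = 9.4717
  x_2 = 1.5411 - 0.01*3.0823 = 1.5103
  y_2 = 2.3679 - 0.01*9.4717 = 2.2732
Step 3: grad_x = 2*1*1.5103 = 3.0207, grad_y = 2*2*2.2732 = 9.0929
  x_3 = 1.5103 - 0.01*3.0207 = 1.4801
  y_3 = 2.2732 - 0.01*9.0929 = 2.1823
Step 4: grad_x = 2*1*1.4801 = 2.9602, grad_y = 2*2*2.1823 = 8.7292
  x_4 = 1.4801 - 0.01*2.9602 = 1.4505
  y_4 = 2.1823 - 0.01*8.7292 = 2.095
f(1.4505, 2.095) = 1*1.4505^2 + 2*2.095^2 = 10.882


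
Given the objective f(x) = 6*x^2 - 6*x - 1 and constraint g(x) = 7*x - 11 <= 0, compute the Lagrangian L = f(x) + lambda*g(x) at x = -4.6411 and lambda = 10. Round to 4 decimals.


Step 1: Evaluate f(x).
f(-4.6411) = 6*(-4.6411)^2 - 6*(-4.6411) - 1 = 156.0855
Step 2: Evaluate g(x).
g(-4.6411) = 7*-4.6411 - 11 = -43.4877
Step 3: Compute Lagrangian.
L = 156.0855 + 10*-43.4877 = -278.7915


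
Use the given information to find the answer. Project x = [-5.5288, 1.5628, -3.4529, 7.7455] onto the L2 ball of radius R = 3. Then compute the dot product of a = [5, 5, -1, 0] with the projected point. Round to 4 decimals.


Step 1: Compute ||x|| (intermediates to 6 decimals).
||x|| = sqrt((-5.5288)^2 + 1.5628^2 + (-3.4529)^2 + 7.7455^2) = 10.243303
Step 2: Project.
Since ||x|| > R, scale = R/||x|| = 3/10.243303 = 0.292874, proj(x) = scale * x
proj(x) = [-1.619242, 0.457703, -1.011265, 2.268456]
Step 3: Dot product.
a^T * proj(x) = 5*(-1.619242) + 5*0.457703 - 1*(-1.011265) + 0*2.268456 = -4.7964


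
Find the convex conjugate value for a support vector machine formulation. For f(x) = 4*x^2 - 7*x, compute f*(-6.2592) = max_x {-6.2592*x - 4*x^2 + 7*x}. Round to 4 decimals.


f*(y) = sup_x {y*x - a*x^2 - b*x} = sup_x {(y-b)*x - a*x^2}
FOC: (y - b) - 2a*x = 0 => x* = (y - b)/(2a)
x* = (-6.2592 + 7)/(2*4) = 0.0926
f*(-6.2592) = (y-b)^2/(4a) = (-6.2592 + 7)^2/(4*4)
= 0.5488/16 = 0.0343


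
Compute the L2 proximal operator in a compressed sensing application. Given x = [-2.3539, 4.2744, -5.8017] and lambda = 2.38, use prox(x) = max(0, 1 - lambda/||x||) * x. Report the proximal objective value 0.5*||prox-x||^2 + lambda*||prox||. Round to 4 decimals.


Step 1: Compute ||x||.
||x|| = 7.581
Step 2: Compute scaling factor.
scale = max(0, 1 - 2.38/7.581) = 0.6861
Step 3: prox(x) = [-1.6149, 2.9325, -3.9803]
||prox(x)|| = 5.201
Step 4: Proximal objective.
0.5*||prox-x||^2 = 2.8322
lambda*||prox|| = 12.3784
Total = 15.2105


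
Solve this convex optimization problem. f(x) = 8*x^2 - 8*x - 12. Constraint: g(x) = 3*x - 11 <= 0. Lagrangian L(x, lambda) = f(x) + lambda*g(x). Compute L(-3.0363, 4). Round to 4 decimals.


Step 1: Evaluate f(x).
f(-3.0363) = 8*(-3.0363)^2 - 8*(-3.0363) - 12 = 86.0433
Step 2: Evaluate g(x).
g(-3.0363) = 3*-3.0363 - 11 = -20.1089
Step 3: Compute Lagrangian.
L = 86.0433 + 4*-20.1089 = 5.6077


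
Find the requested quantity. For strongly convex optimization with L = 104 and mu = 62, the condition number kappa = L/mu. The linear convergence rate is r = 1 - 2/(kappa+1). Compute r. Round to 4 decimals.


Step 1: Compute the condition number.
kappa = L/mu = 104/62 = 1.6774
Step 2: Compute the convergence rate.
r = 1 - 2/(kappa + 1) = 1 - 2*mu/(L + mu) = (L - mu)/(L + mu) = 42/166 = 0.253


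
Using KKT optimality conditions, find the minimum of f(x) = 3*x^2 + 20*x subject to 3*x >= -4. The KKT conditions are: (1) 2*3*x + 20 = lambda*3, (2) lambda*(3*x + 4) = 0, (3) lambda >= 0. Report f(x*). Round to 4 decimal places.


Step 1: Try lambda = 0 (constraint inactive).
x_unc = -20/(2*3) = -3.3333
Check: 3*-3.3333 = -9.9999 < -4 -- violated!
Step 2: Constraint must be active: 3*x = -4
x* = -4/3 = -1.3333 (rounded; the exact value -4/3 is used below)
lambda = (2*3*(-4/3) + 20)/3 = 4.0
Step 3: Compute optimal value.
f(x*) = 3*(-4/3)^2 + 20*(-4/3) = -21.3333


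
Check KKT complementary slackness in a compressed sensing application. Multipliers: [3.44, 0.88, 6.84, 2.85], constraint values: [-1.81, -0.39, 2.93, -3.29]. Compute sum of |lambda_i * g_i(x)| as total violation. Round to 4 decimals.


KKT complementary slackness check:
lambda_1 * g_1 = 3.44 * -1.81 = -6.2264
lambda_2 * g_2 = 0.88 * -0.39 = -0.3432
lambda_3 * g_3 = 6.84 * 2.93 = 20.0412
lambda_4 * g_4 = 2.85 * -3.29 = -9.3765
Total violation = 6.2264 + 0.3432 + 20.0412 + 9.3765 = 35.9873


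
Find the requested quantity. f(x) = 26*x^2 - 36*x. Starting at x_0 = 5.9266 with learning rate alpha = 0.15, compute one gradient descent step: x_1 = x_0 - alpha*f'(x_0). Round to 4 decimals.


We compute the gradient at x_0 and apply the update.
f'(x) = 52*x - 36
f'(5.9266) = 52*5.9266 - 36 = 272.1832
x_1 = 5.9266 - 0.15*272.1832 = -34.9009


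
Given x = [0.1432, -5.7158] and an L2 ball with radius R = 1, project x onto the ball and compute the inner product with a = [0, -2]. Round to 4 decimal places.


Step 1: Compute ||x|| (intermediates to 6 decimals).
||x|| = sqrt(0.1432^2 + (-5.7158)^2) = 5.717594
Step 2: Project.
Since ||x|| > R, scale = R/||x|| = 1/5.717594 = 0.174899, proj(x) = scale * x
proj(x) = [0.025046, -0.999688]
Step 3: Dot product.
a^T * proj(x) = 0*0.025046 - 2*(-0.999688) = 1.9994
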